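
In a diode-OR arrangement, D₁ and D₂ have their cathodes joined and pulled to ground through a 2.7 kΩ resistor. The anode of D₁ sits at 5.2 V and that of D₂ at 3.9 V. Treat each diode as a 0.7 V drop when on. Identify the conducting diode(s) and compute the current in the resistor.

Assume both conduct. Then node N would need to be at both 5.2−0.7 = 4.5 V and 3.9−0.7 = 3.2 V, which is impossible.
Assume only D₁ conducts: V_N = 5.2 − 0.7 = 4.5 V, so I_R = 4.5/2.7 = 1.67 mA.
Check D₂: its anode-to-cathode voltage is 3.9 − 4.5 = -0.6 V < 0.7 V, so it is off. The assumption is consistent.

Only D₁ conducts; I_R ≈ 1.7 mA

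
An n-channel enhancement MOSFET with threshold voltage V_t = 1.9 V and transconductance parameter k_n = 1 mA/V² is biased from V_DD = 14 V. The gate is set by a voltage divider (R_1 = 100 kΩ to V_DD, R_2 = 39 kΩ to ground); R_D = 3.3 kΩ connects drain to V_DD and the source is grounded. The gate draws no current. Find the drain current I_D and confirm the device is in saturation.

I_D ≈ 2.1 mA

V_G = V_DD·R_2/(R_1+R_2) = 14×39/139 = 3.93 V. With the source grounded, V_GS = V_G = 3.93 V.
Assume saturation: I_D = (k_n/2)(V_GS − V_t)² = (1/2)×(3.93 − 1.9)² = 0.5×2.03² = 2.06 mA.
V_DS = V_DD − I_D·R_D = 14 − 2.06×3.3 = 7.21 V.
Saturation requires V_DS ≥ V_GS − V_t = 2.03 V; 7.21 ≥ 2.03 ✓.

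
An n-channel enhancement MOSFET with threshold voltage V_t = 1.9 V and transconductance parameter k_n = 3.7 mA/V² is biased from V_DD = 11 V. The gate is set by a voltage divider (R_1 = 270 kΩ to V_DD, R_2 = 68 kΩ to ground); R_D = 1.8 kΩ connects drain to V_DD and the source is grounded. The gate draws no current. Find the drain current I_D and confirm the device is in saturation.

I_D ≈ 0.18 mA

V_G = V_DD·R_2/(R_1+R_2) = 11×68/338 = 2.21 V. With the source grounded, V_GS = V_G = 2.21 V.
Assume saturation: I_D = (k_n/2)(V_GS − V_t)² = (3.7/2)×(2.21 − 1.9)² = 1.85×0.313² = 0.181 mA.
V_DS = V_DD − I_D·R_D = 11 − 0.181×1.8 = 10.7 V.
Saturation requires V_DS ≥ V_GS − V_t = 0.313 V; 10.7 ≥ 0.313 ✓.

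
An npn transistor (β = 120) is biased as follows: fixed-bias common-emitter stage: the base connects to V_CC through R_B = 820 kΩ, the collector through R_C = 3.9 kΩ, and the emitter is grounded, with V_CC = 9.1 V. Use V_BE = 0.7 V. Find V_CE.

V_CE ≈ 4.3 V

Base loop: V_CC = I_B·R_B + V_BE, so I_B = (9.1 − 0.7)/820 kΩ = 0.0102 mA.
In the active region I_C = β·I_B = 120 × 0.0102 = 1.23 mA.
Collector loop: V_CE = V_CC − I_C·R_C = 9.1 − 1.23×3.9 = 4.31 V.
Since V_CE = 4.31 V > V_CE(sat) ≈ 0.2 V, the transistor is in the active region as assumed.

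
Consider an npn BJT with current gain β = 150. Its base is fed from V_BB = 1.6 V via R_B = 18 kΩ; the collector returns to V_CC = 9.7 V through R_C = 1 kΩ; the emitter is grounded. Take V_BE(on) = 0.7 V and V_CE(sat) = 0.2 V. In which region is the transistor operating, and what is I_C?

Assume active. Base-emitter loop: I_B = (V_BB − V_BE)/R_B = (1.6 − 0.7)/18 = 0.05 mA.
I_C = β·I_B = 150×0.05 = 7.5 mA.
V_CE = V_CC − I_C·R_C = 9.7 − 7.5×1 = 2.2 V > V_CE(sat), so the active-region assumption holds.

active; I_C ≈ 7.5 mA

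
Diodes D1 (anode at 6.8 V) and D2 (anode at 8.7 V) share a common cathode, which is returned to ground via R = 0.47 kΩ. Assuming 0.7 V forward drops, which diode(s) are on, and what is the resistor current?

Assume both conduct. Then node N would need to be at both 6.8−0.7 = 6.1 V and 8.7−0.7 = 8 V, which is impossible.
Assume only D2 conducts: V_N = 8.7 − 0.7 = 8 V, so I_R = 8/0.47 = 17 mA.
Check D1: its anode-to-cathode voltage is 6.8 − 8 = -1.2 V < 0.7 V, so it is off. The assumption is consistent.

Only D2 conducts; I_R ≈ 17 mA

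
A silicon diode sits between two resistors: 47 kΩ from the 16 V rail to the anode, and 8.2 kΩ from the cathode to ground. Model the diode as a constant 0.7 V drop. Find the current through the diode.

I ≈ 0.28 mA

The two resistors are in series with the diode, so KVL gives 16 = I·47 + 0.7 + I·8.2.
I = (16 − 0.7) / (47 + 8.2) kΩ = 15.3 / 55.2 = 0.277 mA.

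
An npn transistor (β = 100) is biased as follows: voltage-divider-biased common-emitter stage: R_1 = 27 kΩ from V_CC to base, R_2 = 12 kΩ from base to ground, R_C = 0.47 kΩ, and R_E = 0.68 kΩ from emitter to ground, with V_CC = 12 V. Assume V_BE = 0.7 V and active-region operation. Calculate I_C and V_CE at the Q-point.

I_C ≈ 3.9 mA, V_CE ≈ 7.5 V

Thevenize the base divider: V_Th = V_CC·R_2/(R_1+R_2) = 12×12/39 = 3.69 V, R_Th = R_1‖R_2 = 8.31 kΩ.
Base-emitter loop: V_Th = I_B·R_Th + V_BE + (β+1)I_B·R_E, so I_B = (3.69 − 0.7) / (8.31 + 101×0.68) = 0.0389 mA.
I_C = β·I_B = 100×0.0389 = 3.89 mA, and I_E = (β+1)I_B = 3.93 mA.
V_CE = V_CC − I_C·R_C − I_E·R_E = 12 − 3.89×0.47 − 3.93×0.68 = 7.5 V.
V_CE = 7.5 V > 0.2 V confirms active-region operation.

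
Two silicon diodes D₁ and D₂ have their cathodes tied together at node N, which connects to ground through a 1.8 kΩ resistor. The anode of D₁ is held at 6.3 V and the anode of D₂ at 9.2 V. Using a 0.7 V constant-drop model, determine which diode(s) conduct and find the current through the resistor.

Assume both conduct. Then node N would need to be at both 6.3−0.7 = 5.6 V and 9.2−0.7 = 8.5 V, which is impossible.
Assume only D₂ conducts: V_N = 9.2 − 0.7 = 8.5 V, so I_R = 8.5/1.8 = 4.72 mA.
Check D₁: its anode-to-cathode voltage is 6.3 − 8.5 = -2.2 V < 0.7 V, so it is off. The assumption is consistent.

Only D₂ conducts; I_R ≈ 4.7 mA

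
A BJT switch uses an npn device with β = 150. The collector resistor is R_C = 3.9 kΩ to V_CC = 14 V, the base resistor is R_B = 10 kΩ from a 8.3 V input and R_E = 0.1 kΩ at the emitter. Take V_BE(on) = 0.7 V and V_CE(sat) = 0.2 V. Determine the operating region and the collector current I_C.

saturation; I_C ≈ 3.4 mA

Assume active: I_B = (8.3 − 0.7)/(10 + 151×0.1) = 0.303 mA, I_C = β·I_B = 45.4 mA.
Then V_CE = 14 − 45.4×3.9 − 45.7×0.1 = -168 V < 0.2 V — the active assumption fails.
Re-solve with V_CE = 0.2 V. KCL at the emitter: V_E/R_E = (V_BB−0.7−V_E)/R_B + (V_CC−0.2−V_E)/R_C, giving V_E = 0.415 V.
I_C = (V_CC − 0.2 − V_E)/R_C = (13.8 − 0.415)/3.9 = 3.43 mA.
Check: I_B = (7.6 − 0.415)/10 = 0.718 mA, and β·I_B = 108 mA > I_C, confirming saturation.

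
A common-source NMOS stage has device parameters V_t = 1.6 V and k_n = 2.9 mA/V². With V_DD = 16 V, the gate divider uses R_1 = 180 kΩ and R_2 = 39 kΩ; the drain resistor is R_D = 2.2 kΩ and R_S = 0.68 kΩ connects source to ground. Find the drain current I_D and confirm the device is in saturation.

V_G = V_DD·R_2/(R_1+R_2) = 16×39/219 = 2.85 V.
Assume saturation: I_D = (k_n/2)(V_GS − V_t)² with V_GS = V_G − I_D·R_S = 2.85 − 0.68·I_D.
Substituting gives 0.67·I_D² − 3.46·I_D + 2.26 = 0, with roots I_D = 0.767 or 4.4 mA.
The root I_D = 4.4 mA gives V_GS = -0.142 V ≤ V_t, so take I_D = 0.767 mA.
Then V_GS = 2.33 V and V_DS = V_DD − I_D(R_D+R_S) = 16 − 0.767×2.88 = 13.8 V.
Saturation requires V_DS ≥ V_GS − V_t = 0.727 V; 13.8 ≥ 0.727 ✓.

I_D ≈ 0.77 mA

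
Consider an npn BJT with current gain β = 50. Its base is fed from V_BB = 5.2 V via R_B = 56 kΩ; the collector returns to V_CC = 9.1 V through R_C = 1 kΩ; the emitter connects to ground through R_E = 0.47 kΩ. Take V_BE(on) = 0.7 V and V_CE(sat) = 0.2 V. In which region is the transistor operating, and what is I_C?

active; I_C ≈ 2.8 mA

Assume active. Base-emitter loop: I_B = (V_BB − V_BE)/(R_B + (β+1)R_E) = (5.2 − 0.7)/(56 + 51×0.47) = 0.0563 mA.
I_C = β·I_B = 50×0.0563 = 2.81 mA.
V_CE = V_CC − I_C·R_C − I_E·R_E = 9.1 − 2.81×1 − 2.87×0.47 = 4.94 V > V_CE(sat), so the active-region assumption holds.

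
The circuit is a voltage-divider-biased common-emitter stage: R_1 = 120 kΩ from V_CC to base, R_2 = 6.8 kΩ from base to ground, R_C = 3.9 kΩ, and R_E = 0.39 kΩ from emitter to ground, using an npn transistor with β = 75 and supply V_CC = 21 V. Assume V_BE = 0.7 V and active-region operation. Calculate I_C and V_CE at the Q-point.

I_C ≈ 0.89 mA, V_CE ≈ 17 V

Thevenize the base divider: V_Th = V_CC·R_2/(R_1+R_2) = 21×6.8/127 = 1.13 V, R_Th = R_1‖R_2 = 6.44 kΩ.
Base-emitter loop: V_Th = I_B·R_Th + V_BE + (β+1)I_B·R_E, so I_B = (1.13 − 0.7) / (6.44 + 76×0.39) = 0.0118 mA.
I_C = β·I_B = 75×0.0118 = 0.886 mA, and I_E = (β+1)I_B = 0.898 mA.
V_CE = V_CC − I_C·R_C − I_E·R_E = 21 − 0.886×3.9 − 0.898×0.39 = 17.2 V.
V_CE = 17.2 V > 0.2 V confirms active-region operation.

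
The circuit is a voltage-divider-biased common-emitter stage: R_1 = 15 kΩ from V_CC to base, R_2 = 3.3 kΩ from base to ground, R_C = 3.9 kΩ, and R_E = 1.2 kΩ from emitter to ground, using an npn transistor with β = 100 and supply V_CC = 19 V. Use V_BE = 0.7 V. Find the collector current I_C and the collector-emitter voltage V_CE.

Thevenize the base divider: V_Th = V_CC·R_2/(R_1+R_2) = 19×3.3/18.3 = 3.43 V, R_Th = R_1‖R_2 = 2.7 kΩ.
Base-emitter loop: V_Th = I_B·R_Th + V_BE + (β+1)I_B·R_E, so I_B = (3.43 − 0.7) / (2.7 + 101×1.2) = 0.022 mA.
I_C = β·I_B = 100×0.022 = 2.2 mA, and I_E = (β+1)I_B = 2.22 mA.
V_CE = V_CC − I_C·R_C − I_E·R_E = 19 − 2.2×3.9 − 2.22×1.2 = 7.75 V.
V_CE = 7.75 V > 0.2 V confirms active-region operation.

I_C ≈ 2.2 mA, V_CE ≈ 7.8 V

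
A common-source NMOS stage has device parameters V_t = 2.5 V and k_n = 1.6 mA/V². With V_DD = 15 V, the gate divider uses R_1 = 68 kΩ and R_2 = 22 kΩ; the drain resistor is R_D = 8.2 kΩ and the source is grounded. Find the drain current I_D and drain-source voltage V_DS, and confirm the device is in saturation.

I_D ≈ 1.1 mA, V_DS ≈ 6.1 V

V_G = V_DD·R_2/(R_1+R_2) = 15×22/90 = 3.67 V. With the source grounded, V_GS = V_G = 3.67 V.
Assume saturation: I_D = (k_n/2)(V_GS − V_t)² = (1.6/2)×(3.67 − 2.5)² = 0.8×1.17² = 1.09 mA.
V_DS = V_DD − I_D·R_D = 15 − 1.09×8.2 = 6.07 V.
Saturation requires V_DS ≥ V_GS − V_t = 1.17 V; 6.07 ≥ 1.17 ✓.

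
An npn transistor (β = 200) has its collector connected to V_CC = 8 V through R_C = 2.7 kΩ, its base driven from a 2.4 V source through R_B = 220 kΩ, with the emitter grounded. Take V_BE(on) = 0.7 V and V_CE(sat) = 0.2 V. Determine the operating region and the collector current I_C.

active; I_C ≈ 1.5 mA

Assume active. Base-emitter loop: I_B = (V_BB − V_BE)/R_B = (2.4 − 0.7)/220 = 0.00773 mA.
I_C = β·I_B = 200×0.00773 = 1.55 mA.
V_CE = V_CC − I_C·R_C = 8 − 1.55×2.7 = 3.83 V > V_CE(sat), so the active-region assumption holds.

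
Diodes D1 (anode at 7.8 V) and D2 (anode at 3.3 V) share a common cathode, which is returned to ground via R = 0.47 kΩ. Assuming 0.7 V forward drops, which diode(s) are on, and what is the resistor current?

Only D1 conducts; I_R ≈ 15 mA

Assume both conduct. Then node N would need to be at both 7.8−0.7 = 7.1 V and 3.3−0.7 = 2.6 V, which is impossible.
Assume only D1 conducts: V_N = 7.8 − 0.7 = 7.1 V, so I_R = 7.1/0.47 = 15.1 mA.
Check D2: its anode-to-cathode voltage is 3.3 − 7.1 = -3.8 V < 0.7 V, so it is off. The assumption is consistent.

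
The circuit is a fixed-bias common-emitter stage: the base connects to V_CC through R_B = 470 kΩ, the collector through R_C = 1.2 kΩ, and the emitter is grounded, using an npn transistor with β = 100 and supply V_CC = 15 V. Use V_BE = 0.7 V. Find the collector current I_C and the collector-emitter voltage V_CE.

Base loop: V_CC = I_B·R_B + V_BE, so I_B = (15 − 0.7)/470 kΩ = 0.0304 mA.
In the active region I_C = β·I_B = 100 × 0.0304 = 3.04 mA.
Collector loop: V_CE = V_CC − I_C·R_C = 15 − 3.04×1.2 = 11.3 V.
Since V_CE = 11.3 V > V_CE(sat) ≈ 0.2 V, the transistor is in the active region as assumed.

I_C ≈ 3 mA, V_CE ≈ 11 V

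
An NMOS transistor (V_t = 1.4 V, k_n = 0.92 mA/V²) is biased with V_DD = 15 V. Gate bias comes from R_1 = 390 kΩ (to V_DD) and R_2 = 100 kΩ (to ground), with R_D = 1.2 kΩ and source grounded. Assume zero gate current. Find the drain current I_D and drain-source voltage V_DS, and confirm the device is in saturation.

V_G = V_DD·R_2/(R_1+R_2) = 15×100/490 = 3.06 V. With the source grounded, V_GS = V_G = 3.06 V.
Assume saturation: I_D = (k_n/2)(V_GS − V_t)² = (0.92/2)×(3.06 − 1.4)² = 0.46×1.66² = 1.27 mA.
V_DS = V_DD − I_D·R_D = 15 − 1.27×1.2 = 13.5 V.
Saturation requires V_DS ≥ V_GS − V_t = 1.66 V; 13.5 ≥ 1.66 ✓.

I_D ≈ 1.3 mA, V_DS ≈ 13 V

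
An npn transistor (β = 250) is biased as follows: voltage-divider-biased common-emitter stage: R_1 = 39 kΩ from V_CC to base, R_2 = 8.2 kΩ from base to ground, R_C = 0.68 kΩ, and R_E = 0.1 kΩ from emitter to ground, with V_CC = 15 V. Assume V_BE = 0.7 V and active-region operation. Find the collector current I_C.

Thevenize the base divider: V_Th = V_CC·R_2/(R_1+R_2) = 15×8.2/47.2 = 2.61 V, R_Th = R_1‖R_2 = 6.78 kΩ.
Base-emitter loop: V_Th = I_B·R_Th + V_BE + (β+1)I_B·R_E, so I_B = (2.61 − 0.7) / (6.78 + 251×0.1) = 0.0598 mA.
I_C = β·I_B = 250×0.0598 = 14.9 mA, and I_E = (β+1)I_B = 15 mA.
V_CE = V_CC − I_C·R_C − I_E·R_E = 15 − 14.9×0.68 − 15×0.1 = 3.33 V.
V_CE = 3.33 V > 0.2 V confirms active-region operation.

I_C ≈ 15 mA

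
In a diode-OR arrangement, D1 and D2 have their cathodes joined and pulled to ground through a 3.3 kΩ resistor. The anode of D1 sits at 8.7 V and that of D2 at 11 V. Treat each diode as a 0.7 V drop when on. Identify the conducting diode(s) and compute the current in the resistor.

Assume both conduct. Then node N would need to be at both 8.7−0.7 = 8 V and 11−0.7 = 10.3 V, which is impossible.
Assume only D2 conducts: V_N = 11 − 0.7 = 10.3 V, so I_R = 10.3/3.3 = 3.12 mA.
Check D1: its anode-to-cathode voltage is 8.7 − 10.3 = -1.6 V < 0.7 V, so it is off. The assumption is consistent.

Only D2 conducts; I_R ≈ 3.1 mA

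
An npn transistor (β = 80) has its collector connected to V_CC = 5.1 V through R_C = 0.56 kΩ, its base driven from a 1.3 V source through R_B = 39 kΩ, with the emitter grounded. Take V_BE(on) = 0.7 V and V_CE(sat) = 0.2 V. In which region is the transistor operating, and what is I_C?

Assume active. Base-emitter loop: I_B = (V_BB − V_BE)/R_B = (1.3 − 0.7)/39 = 0.0154 mA.
I_C = β·I_B = 80×0.0154 = 1.23 mA.
V_CE = V_CC − I_C·R_C = 5.1 − 1.23×0.56 = 4.41 V > V_CE(sat), so the active-region assumption holds.

active; I_C ≈ 1.2 mA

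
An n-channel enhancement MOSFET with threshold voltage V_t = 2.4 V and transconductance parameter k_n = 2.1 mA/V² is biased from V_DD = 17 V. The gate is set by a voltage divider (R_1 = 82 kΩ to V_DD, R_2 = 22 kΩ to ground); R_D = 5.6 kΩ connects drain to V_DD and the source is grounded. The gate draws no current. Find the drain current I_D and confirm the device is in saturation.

I_D ≈ 1.5 mA

V_G = V_DD·R_2/(R_1+R_2) = 17×22/104 = 3.6 V. With the source grounded, V_GS = V_G = 3.6 V.
Assume saturation: I_D = (k_n/2)(V_GS − V_t)² = (2.1/2)×(3.6 − 2.4)² = 1.05×1.2² = 1.5 mA.
V_DS = V_DD − I_D·R_D = 17 − 1.5×5.6 = 8.59 V.
Saturation requires V_DS ≥ V_GS − V_t = 1.2 V; 8.59 ≥ 1.2 ✓.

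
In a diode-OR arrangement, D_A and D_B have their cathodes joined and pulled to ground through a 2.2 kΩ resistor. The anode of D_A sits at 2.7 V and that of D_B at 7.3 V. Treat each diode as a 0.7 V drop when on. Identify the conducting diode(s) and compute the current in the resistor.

Only D_B conducts; I_R ≈ 3 mA

Assume both conduct. Then node N would need to be at both 2.7−0.7 = 2 V and 7.3−0.7 = 6.6 V, which is impossible.
Assume only D_B conducts: V_N = 7.3 − 0.7 = 6.6 V, so I_R = 6.6/2.2 = 3 mA.
Check D_A: its anode-to-cathode voltage is 2.7 − 6.6 = -3.9 V < 0.7 V, so it is off. The assumption is consistent.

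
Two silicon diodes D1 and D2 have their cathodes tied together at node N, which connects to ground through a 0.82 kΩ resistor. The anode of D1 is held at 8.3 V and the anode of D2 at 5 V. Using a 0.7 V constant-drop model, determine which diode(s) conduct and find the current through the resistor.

Assume both conduct. Then node N would need to be at both 8.3−0.7 = 7.6 V and 5−0.7 = 4.3 V, which is impossible.
Assume only D1 conducts: V_N = 8.3 − 0.7 = 7.6 V, so I_R = 7.6/0.82 = 9.27 mA.
Check D2: its anode-to-cathode voltage is 5 − 7.6 = -2.6 V < 0.7 V, so it is off. The assumption is consistent.

Only D1 conducts; I_R ≈ 9.3 mA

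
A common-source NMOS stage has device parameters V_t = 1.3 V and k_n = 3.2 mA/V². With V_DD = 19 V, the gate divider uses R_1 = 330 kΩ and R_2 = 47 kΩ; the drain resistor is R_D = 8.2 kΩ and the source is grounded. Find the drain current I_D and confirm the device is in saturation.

I_D ≈ 1.8 mA

V_G = V_DD·R_2/(R_1+R_2) = 19×47/377 = 2.37 V. With the source grounded, V_GS = V_G = 2.37 V.
Assume saturation: I_D = (k_n/2)(V_GS − V_t)² = (3.2/2)×(2.37 − 1.3)² = 1.6×1.07² = 1.83 mA.
V_DS = V_DD − I_D·R_D = 19 − 1.83×8.2 = 4.02 V.
Saturation requires V_DS ≥ V_GS − V_t = 1.07 V; 4.02 ≥ 1.07 ✓.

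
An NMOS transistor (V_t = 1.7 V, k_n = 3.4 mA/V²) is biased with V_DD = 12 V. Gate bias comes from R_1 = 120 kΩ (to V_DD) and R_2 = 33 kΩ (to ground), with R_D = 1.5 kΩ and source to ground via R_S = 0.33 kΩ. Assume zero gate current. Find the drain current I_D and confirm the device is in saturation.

V_G = V_DD·R_2/(R_1+R_2) = 12×33/153 = 2.59 V.
Assume saturation: I_D = (k_n/2)(V_GS − V_t)² with V_GS = V_G − I_D·R_S = 2.59 − 0.33·I_D.
Substituting gives 0.185·I_D² − 2·I_D + 1.34 = 0, with roots I_D = 0.72 or 10.1 mA.
The root I_D = 10.1 mA gives V_GS = -0.733 V ≤ V_t, so take I_D = 0.72 mA.
Then V_GS = 2.35 V and V_DS = V_DD − I_D(R_D+R_S) = 12 − 0.72×1.83 = 10.7 V.
Saturation requires V_DS ≥ V_GS − V_t = 0.651 V; 10.7 ≥ 0.651 ✓.

I_D ≈ 0.72 mA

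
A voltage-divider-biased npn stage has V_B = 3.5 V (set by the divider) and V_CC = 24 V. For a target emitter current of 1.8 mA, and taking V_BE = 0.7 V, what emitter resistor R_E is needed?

V_E = V_B − V_BE = 3.5 − 0.7 = 2.8 V.
R_E = V_E / I_E = 2.8 / 1.8 = 1.56 kΩ.

R_E ≈ 1.6 kΩ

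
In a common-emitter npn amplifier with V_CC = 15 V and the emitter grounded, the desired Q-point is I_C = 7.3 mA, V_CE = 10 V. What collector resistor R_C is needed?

R_C ≈ 0.68 kΩ

Collector loop: V_CC = I_C·R_C + V_CE.
R_C = (V_CC − V_CE)/I_C = (15 − 10)/7.3 = 0.685 kΩ.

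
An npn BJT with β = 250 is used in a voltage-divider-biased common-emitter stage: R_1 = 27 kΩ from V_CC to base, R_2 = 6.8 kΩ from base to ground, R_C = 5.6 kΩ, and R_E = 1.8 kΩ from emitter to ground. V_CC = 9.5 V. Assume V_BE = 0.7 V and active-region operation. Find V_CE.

V_CE ≈ 4.6 V

Thevenize the base divider: V_Th = V_CC·R_2/(R_1+R_2) = 9.5×6.8/33.8 = 1.91 V, R_Th = R_1‖R_2 = 5.43 kΩ.
Base-emitter loop: V_Th = I_B·R_Th + V_BE + (β+1)I_B·R_E, so I_B = (1.91 − 0.7) / (5.43 + 251×1.8) = 0.00265 mA.
I_C = β·I_B = 250×0.00265 = 0.662 mA, and I_E = (β+1)I_B = 0.665 mA.
V_CE = V_CC − I_C·R_C − I_E·R_E = 9.5 − 0.662×5.6 − 0.665×1.8 = 4.59 V.
V_CE = 4.59 V > 0.2 V confirms active-region operation.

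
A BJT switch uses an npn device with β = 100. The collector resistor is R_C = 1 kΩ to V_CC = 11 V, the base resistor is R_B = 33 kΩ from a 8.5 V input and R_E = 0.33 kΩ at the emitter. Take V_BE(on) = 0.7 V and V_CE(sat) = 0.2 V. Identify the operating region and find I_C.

saturation; I_C ≈ 8.1 mA

Assume active: I_B = (8.5 − 0.7)/(33 + 101×0.33) = 0.118 mA, I_C = β·I_B = 11.8 mA.
Then V_CE = 11 − 11.8×1 − 11.9×0.33 = -4.68 V < 0.2 V — the active assumption fails.
Re-solve with V_CE = 0.2 V. KCL at the emitter: V_E/R_E = (V_BB−0.7−V_E)/R_B + (V_CC−0.2−V_E)/R_C, giving V_E = 2.72 V.
I_C = (V_CC − 0.2 − V_E)/R_C = (10.8 − 2.72)/1 = 8.08 mA.
Check: I_B = (7.8 − 2.72)/33 = 0.154 mA, and β·I_B = 15.4 mA > I_C, confirming saturation.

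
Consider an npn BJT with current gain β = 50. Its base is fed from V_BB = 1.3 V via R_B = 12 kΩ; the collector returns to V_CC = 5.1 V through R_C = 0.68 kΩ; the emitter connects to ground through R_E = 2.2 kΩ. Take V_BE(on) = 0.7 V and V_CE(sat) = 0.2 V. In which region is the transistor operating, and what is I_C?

active; I_C ≈ 0.24 mA

Assume active. Base-emitter loop: I_B = (V_BB − V_BE)/(R_B + (β+1)R_E) = (1.3 − 0.7)/(12 + 51×2.2) = 0.00483 mA.
I_C = β·I_B = 50×0.00483 = 0.242 mA.
V_CE = V_CC − I_C·R_C − I_E·R_E = 5.1 − 0.242×0.68 − 0.246×2.2 = 4.39 V > V_CE(sat), so the active-region assumption holds.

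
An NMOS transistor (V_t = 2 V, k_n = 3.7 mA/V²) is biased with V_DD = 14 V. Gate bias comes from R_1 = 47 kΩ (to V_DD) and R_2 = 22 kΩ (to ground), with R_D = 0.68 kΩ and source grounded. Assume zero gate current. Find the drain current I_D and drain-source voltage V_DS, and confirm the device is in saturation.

V_G = V_DD·R_2/(R_1+R_2) = 14×22/69 = 4.46 V. With the source grounded, V_GS = V_G = 4.46 V.
Assume saturation: I_D = (k_n/2)(V_GS − V_t)² = (3.7/2)×(4.46 − 2)² = 1.85×2.46² = 11.2 mA.
V_DS = V_DD − I_D·R_D = 14 − 11.2×0.68 = 6.36 V.
Saturation requires V_DS ≥ V_GS − V_t = 2.46 V; 6.36 ≥ 2.46 ✓.

I_D ≈ 11 mA, V_DS ≈ 6.4 V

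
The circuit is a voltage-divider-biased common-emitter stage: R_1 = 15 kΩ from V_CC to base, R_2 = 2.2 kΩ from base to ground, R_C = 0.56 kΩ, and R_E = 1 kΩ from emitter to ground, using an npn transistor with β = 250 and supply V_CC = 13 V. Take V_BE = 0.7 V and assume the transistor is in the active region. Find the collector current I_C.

Thevenize the base divider: V_Th = V_CC·R_2/(R_1+R_2) = 13×2.2/17.2 = 1.66 V, R_Th = R_1‖R_2 = 1.92 kΩ.
Base-emitter loop: V_Th = I_B·R_Th + V_BE + (β+1)I_B·R_E, so I_B = (1.66 − 0.7) / (1.92 + 251×1) = 0.00381 mA.
I_C = β·I_B = 250×0.00381 = 0.952 mA, and I_E = (β+1)I_B = 0.955 mA.
V_CE = V_CC − I_C·R_C − I_E·R_E = 13 − 0.952×0.56 − 0.955×1 = 11.5 V.
V_CE = 11.5 V > 0.2 V confirms active-region operation.

I_C ≈ 0.95 mA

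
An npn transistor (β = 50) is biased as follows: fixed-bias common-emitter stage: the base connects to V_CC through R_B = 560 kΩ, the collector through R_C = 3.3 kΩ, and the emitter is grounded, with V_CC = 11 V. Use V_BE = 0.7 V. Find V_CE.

Base loop: V_CC = I_B·R_B + V_BE, so I_B = (11 − 0.7)/560 kΩ = 0.0184 mA.
In the active region I_C = β·I_B = 50 × 0.0184 = 0.92 mA.
Collector loop: V_CE = V_CC − I_C·R_C = 11 − 0.92×3.3 = 7.97 V.
Since V_CE = 7.97 V > V_CE(sat) ≈ 0.2 V, the transistor is in the active region as assumed.

V_CE ≈ 8 V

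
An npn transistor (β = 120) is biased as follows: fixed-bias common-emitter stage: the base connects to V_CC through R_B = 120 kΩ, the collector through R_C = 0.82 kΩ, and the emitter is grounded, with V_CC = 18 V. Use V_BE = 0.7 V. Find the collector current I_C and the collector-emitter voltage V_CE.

Base loop: V_CC = I_B·R_B + V_BE, so I_B = (18 − 0.7)/120 kΩ = 0.144 mA.
In the active region I_C = β·I_B = 120 × 0.144 = 17.3 mA.
Collector loop: V_CE = V_CC − I_C·R_C = 18 − 17.3×0.82 = 3.81 V.
Since V_CE = 3.81 V > V_CE(sat) ≈ 0.2 V, the transistor is in the active region as assumed.

I_C ≈ 17 mA, V_CE ≈ 3.8 V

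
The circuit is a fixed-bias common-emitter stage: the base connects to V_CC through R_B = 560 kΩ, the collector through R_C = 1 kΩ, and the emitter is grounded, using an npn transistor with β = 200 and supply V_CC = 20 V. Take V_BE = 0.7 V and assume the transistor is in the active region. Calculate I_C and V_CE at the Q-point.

I_C ≈ 6.9 mA, V_CE ≈ 13 V

Base loop: V_CC = I_B·R_B + V_BE, so I_B = (20 − 0.7)/560 kΩ = 0.0345 mA.
In the active region I_C = β·I_B = 200 × 0.0345 = 6.89 mA.
Collector loop: V_CE = V_CC − I_C·R_C = 20 − 6.89×1 = 13.1 V.
Since V_CE = 13.1 V > V_CE(sat) ≈ 0.2 V, the transistor is in the active region as assumed.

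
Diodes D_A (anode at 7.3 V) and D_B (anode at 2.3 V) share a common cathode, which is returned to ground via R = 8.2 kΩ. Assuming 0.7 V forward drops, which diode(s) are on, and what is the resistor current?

Only D_A conducts; I_R ≈ 0.8 mA

Assume both conduct. Then node N would need to be at both 7.3−0.7 = 6.6 V and 2.3−0.7 = 1.6 V, which is impossible.
Assume only D_A conducts: V_N = 7.3 − 0.7 = 6.6 V, so I_R = 6.6/8.2 = 0.805 mA.
Check D_B: its anode-to-cathode voltage is 2.3 − 6.6 = -4.3 V < 0.7 V, so it is off. The assumption is consistent.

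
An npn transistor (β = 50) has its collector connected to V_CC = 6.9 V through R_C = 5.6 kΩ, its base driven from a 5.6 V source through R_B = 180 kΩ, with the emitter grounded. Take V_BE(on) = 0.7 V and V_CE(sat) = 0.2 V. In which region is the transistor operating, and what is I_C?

saturation; I_C ≈ 1.2 mA

Assume active: I_B = (5.6 − 0.7)/180 = 0.0272 mA, giving I_C = β·I_B = 1.36 mA.
But then V_CE = 6.9 − 1.36×5.6 = -0.722 V < V_CE(sat) = 0.2 V — impossible in the active region.
So the transistor is saturated. With V_CE = 0.2 V, I_C = (V_CC − 0.2)/R_C = 6.7/5.6 = 1.2 mA.
Check: β·I_B = 1.36 mA > I_C = 1.2 mA, confirming saturation.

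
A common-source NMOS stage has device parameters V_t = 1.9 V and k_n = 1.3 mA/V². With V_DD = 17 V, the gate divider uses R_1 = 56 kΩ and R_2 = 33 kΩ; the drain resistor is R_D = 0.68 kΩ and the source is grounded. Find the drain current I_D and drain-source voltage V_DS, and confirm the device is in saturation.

V_G = V_DD·R_2/(R_1+R_2) = 17×33/89 = 6.3 V. With the source grounded, V_GS = V_G = 6.3 V.
Assume saturation: I_D = (k_n/2)(V_GS − V_t)² = (1.3/2)×(6.3 − 1.9)² = 0.65×4.4² = 12.6 mA.
V_DS = V_DD − I_D·R_D = 17 − 12.6×0.68 = 8.43 V.
Saturation requires V_DS ≥ V_GS − V_t = 4.4 V; 8.43 ≥ 4.4 ✓.

I_D ≈ 13 mA, V_DS ≈ 8.4 V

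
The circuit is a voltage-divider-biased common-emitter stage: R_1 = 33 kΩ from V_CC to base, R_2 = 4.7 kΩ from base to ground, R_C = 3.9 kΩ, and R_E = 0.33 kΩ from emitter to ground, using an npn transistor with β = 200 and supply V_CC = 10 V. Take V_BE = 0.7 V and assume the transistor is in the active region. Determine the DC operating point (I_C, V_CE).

I_C ≈ 1.6 mA, V_CE ≈ 3.4 V

Thevenize the base divider: V_Th = V_CC·R_2/(R_1+R_2) = 10×4.7/37.7 = 1.25 V, R_Th = R_1‖R_2 = 4.11 kΩ.
Base-emitter loop: V_Th = I_B·R_Th + V_BE + (β+1)I_B·R_E, so I_B = (1.25 − 0.7) / (4.11 + 201×0.33) = 0.00776 mA.
I_C = β·I_B = 200×0.00776 = 1.55 mA, and I_E = (β+1)I_B = 1.56 mA.
V_CE = V_CC − I_C·R_C − I_E·R_E = 10 − 1.55×3.9 − 1.56×0.33 = 3.43 V.
V_CE = 3.43 V > 0.2 V confirms active-region operation.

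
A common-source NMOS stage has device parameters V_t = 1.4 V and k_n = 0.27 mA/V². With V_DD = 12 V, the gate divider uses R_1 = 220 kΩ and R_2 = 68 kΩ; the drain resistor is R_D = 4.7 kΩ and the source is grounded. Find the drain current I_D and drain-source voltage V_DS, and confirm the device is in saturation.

V_G = V_DD·R_2/(R_1+R_2) = 12×68/288 = 2.83 V. With the source grounded, V_GS = V_G = 2.83 V.
Assume saturation: I_D = (k_n/2)(V_GS − V_t)² = (0.27/2)×(2.83 − 1.4)² = 0.135×1.43² = 0.277 mA.
V_DS = V_DD − I_D·R_D = 12 − 0.277×4.7 = 10.7 V.
Saturation requires V_DS ≥ V_GS − V_t = 1.43 V; 10.7 ≥ 1.43 ✓.

I_D ≈ 0.28 mA, V_DS ≈ 11 V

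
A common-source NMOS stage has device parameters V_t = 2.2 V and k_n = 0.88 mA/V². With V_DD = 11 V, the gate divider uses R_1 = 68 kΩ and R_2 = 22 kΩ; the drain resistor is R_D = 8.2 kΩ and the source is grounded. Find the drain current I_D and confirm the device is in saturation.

I_D ≈ 0.11 mA

V_G = V_DD·R_2/(R_1+R_2) = 11×22/90 = 2.69 V. With the source grounded, V_GS = V_G = 2.69 V.
Assume saturation: I_D = (k_n/2)(V_GS − V_t)² = (0.88/2)×(2.69 − 2.2)² = 0.44×0.489² = 0.105 mA.
V_DS = V_DD − I_D·R_D = 11 − 0.105×8.2 = 10.1 V.
Saturation requires V_DS ≥ V_GS − V_t = 0.489 V; 10.1 ≥ 0.489 ✓.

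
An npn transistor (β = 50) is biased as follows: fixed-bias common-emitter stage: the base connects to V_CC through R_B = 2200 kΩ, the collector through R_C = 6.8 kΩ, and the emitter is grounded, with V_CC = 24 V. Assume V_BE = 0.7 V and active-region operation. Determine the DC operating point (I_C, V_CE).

I_C ≈ 0.53 mA, V_CE ≈ 20 V

Base loop: V_CC = I_B·R_B + V_BE, so I_B = (24 − 0.7)/2200 kΩ = 0.0106 mA.
In the active region I_C = β·I_B = 50 × 0.0106 = 0.53 mA.
Collector loop: V_CE = V_CC − I_C·R_C = 24 − 0.53×6.8 = 20.4 V.
Since V_CE = 20.4 V > V_CE(sat) ≈ 0.2 V, the transistor is in the active region as assumed.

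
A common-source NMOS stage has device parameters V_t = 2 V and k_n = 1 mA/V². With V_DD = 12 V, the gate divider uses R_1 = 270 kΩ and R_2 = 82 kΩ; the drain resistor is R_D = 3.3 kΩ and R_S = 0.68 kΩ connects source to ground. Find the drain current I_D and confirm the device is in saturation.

V_G = V_DD·R_2/(R_1+R_2) = 12×82/352 = 2.8 V.
Assume saturation: I_D = (k_n/2)(V_GS − V_t)² with V_GS = V_G − I_D·R_S = 2.8 − 0.68·I_D.
Substituting gives 0.231·I_D² − 1.54·I_D + 0.316 = 0, with roots I_D = 0.212 or 6.45 mA.
The root I_D = 6.45 mA gives V_GS = -1.59 V ≤ V_t, so take I_D = 0.212 mA.
Then V_GS = 2.65 V and V_DS = V_DD − I_D(R_D+R_S) = 12 − 0.212×3.98 = 11.2 V.
Saturation requires V_DS ≥ V_GS − V_t = 0.651 V; 11.2 ≥ 0.651 ✓.

I_D ≈ 0.21 mA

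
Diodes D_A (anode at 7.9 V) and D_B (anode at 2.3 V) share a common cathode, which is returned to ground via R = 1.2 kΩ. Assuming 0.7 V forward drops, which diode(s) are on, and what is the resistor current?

Only D_A conducts; I_R ≈ 6 mA

Assume both conduct. Then node N would need to be at both 7.9−0.7 = 7.2 V and 2.3−0.7 = 1.6 V, which is impossible.
Assume only D_A conducts: V_N = 7.9 − 0.7 = 7.2 V, so I_R = 7.2/1.2 = 6 mA.
Check D_B: its anode-to-cathode voltage is 2.3 − 7.2 = -4.9 V < 0.7 V, so it is off. The assumption is consistent.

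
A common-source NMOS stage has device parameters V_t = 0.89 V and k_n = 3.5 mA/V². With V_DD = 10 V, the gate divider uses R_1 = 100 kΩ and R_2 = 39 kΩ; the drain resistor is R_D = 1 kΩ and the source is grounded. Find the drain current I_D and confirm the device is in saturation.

I_D ≈ 6.4 mA

V_G = V_DD·R_2/(R_1+R_2) = 10×39/139 = 2.81 V. With the source grounded, V_GS = V_G = 2.81 V.
Assume saturation: I_D = (k_n/2)(V_GS − V_t)² = (3.5/2)×(2.81 − 0.89)² = 1.75×1.92² = 6.42 mA.
V_DS = V_DD − I_D·R_D = 10 − 6.42×1 = 3.58 V.
Saturation requires V_DS ≥ V_GS − V_t = 1.92 V; 3.58 ≥ 1.92 ✓.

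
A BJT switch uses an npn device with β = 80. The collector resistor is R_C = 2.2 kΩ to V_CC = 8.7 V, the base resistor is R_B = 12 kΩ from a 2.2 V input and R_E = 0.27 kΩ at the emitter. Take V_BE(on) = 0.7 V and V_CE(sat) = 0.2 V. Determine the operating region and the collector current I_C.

Assume active: I_B = (2.2 − 0.7)/(12 + 81×0.27) = 0.0443 mA, I_C = β·I_B = 3.54 mA.
Then V_CE = 8.7 − 3.54×2.2 − 3.59×0.27 = -0.0631 V < 0.2 V — the active assumption fails.
Re-solve with V_CE = 0.2 V. KCL at the emitter: V_E/R_E = (V_BB−0.7−V_E)/R_B + (V_CC−0.2−V_E)/R_C, giving V_E = 0.94 V.
I_C = (V_CC − 0.2 − V_E)/R_C = (8.5 − 0.94)/2.2 = 3.44 mA.
Check: I_B = (1.5 − 0.94)/12 = 0.0466 mA, and β·I_B = 3.73 mA > I_C, confirming saturation.

saturation; I_C ≈ 3.4 mA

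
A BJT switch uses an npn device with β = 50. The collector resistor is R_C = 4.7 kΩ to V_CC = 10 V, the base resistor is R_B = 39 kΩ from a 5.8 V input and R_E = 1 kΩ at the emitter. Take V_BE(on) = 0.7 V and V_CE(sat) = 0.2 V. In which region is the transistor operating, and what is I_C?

Assume active: I_B = (5.8 − 0.7)/(39 + 51×1) = 0.0567 mA, I_C = β·I_B = 2.83 mA.
Then V_CE = 10 − 2.83×4.7 − 2.89×1 = -6.21 V < 0.2 V — the active assumption fails.
Re-solve with V_CE = 0.2 V. KCL at the emitter: V_E/R_E = (V_BB−0.7−V_E)/R_B + (V_CC−0.2−V_E)/R_C, giving V_E = 1.79 V.
I_C = (V_CC − 0.2 − V_E)/R_C = (9.8 − 1.79)/4.7 = 1.7 mA.
Check: I_B = (5.1 − 1.79)/39 = 0.0849 mA, and β·I_B = 4.24 mA > I_C, confirming saturation.

saturation; I_C ≈ 1.7 mA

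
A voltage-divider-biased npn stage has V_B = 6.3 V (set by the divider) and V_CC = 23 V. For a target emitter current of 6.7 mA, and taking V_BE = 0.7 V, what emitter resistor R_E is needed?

V_E = V_B − V_BE = 6.3 − 0.7 = 5.6 V.
R_E = V_E / I_E = 5.6 / 6.7 = 0.836 kΩ.

R_E ≈ 0.84 kΩ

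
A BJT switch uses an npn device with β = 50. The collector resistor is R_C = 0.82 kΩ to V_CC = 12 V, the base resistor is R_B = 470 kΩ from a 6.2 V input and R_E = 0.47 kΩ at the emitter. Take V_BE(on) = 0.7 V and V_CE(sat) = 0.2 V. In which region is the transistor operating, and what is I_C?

Assume active. Base-emitter loop: I_B = (V_BB − V_BE)/(R_B + (β+1)R_E) = (6.2 − 0.7)/(470 + 51×0.47) = 0.0111 mA.
I_C = β·I_B = 50×0.0111 = 0.557 mA.
V_CE = V_CC − I_C·R_C − I_E·R_E = 12 − 0.557×0.82 − 0.568×0.47 = 11.3 V > V_CE(sat), so the active-region assumption holds.

active; I_C ≈ 0.56 mA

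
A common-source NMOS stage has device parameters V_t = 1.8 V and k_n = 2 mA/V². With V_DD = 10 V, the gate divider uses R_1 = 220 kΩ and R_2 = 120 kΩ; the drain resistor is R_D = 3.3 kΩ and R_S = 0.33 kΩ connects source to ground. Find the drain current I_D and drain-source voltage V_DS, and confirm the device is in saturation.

V_G = V_DD·R_2/(R_1+R_2) = 10×120/340 = 3.53 V.
Assume saturation: I_D = (k_n/2)(V_GS − V_t)² with V_GS = V_G − I_D·R_S = 3.53 − 0.33·I_D.
Substituting gives 0.109·I_D² − 2.14·I_D + 2.99 = 0, with roots I_D = 1.51 or 18.2 mA.
The root I_D = 18.2 mA gives V_GS = -2.46 V ≤ V_t, so take I_D = 1.51 mA.
Then V_GS = 3.03 V and V_DS = V_DD − I_D(R_D+R_S) = 10 − 1.51×3.63 = 4.51 V.
Saturation requires V_DS ≥ V_GS − V_t = 1.23 V; 4.51 ≥ 1.23 ✓.

I_D ≈ 1.5 mA, V_DS ≈ 4.5 V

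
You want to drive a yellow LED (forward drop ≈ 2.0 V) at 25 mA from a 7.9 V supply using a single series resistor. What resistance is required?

The resistor drops V_S − V_D = 7.9 − 2.0 = 5.9 V at 25 mA.
R = 5.9 V / 25 mA = 0.236 kΩ.

R ≈ 0.24 kΩ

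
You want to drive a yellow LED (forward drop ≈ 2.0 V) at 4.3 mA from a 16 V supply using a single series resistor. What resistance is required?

The resistor drops V_S − V_D = 16 − 2.0 = 14 V at 4.3 mA.
R = 14 V / 4.3 mA = 3.26 kΩ.

R ≈ 3.3 kΩ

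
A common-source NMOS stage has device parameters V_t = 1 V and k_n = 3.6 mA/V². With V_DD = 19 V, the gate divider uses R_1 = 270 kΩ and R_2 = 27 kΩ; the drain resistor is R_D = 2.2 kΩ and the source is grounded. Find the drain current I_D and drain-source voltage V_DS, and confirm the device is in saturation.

I_D ≈ 0.95 mA, V_DS ≈ 17 V

V_G = V_DD·R_2/(R_1+R_2) = 19×27/297 = 1.73 V. With the source grounded, V_GS = V_G = 1.73 V.
Assume saturation: I_D = (k_n/2)(V_GS − V_t)² = (3.6/2)×(1.73 − 1)² = 1.8×0.727² = 0.952 mA.
V_DS = V_DD − I_D·R_D = 19 − 0.952×2.2 = 16.9 V.
Saturation requires V_DS ≥ V_GS − V_t = 0.727 V; 16.9 ≥ 0.727 ✓.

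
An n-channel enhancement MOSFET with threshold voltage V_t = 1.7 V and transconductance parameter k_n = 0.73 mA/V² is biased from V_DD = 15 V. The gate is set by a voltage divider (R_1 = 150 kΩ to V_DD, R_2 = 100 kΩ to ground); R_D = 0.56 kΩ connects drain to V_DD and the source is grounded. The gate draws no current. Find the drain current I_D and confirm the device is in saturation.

I_D ≈ 6.7 mA

V_G = V_DD·R_2/(R_1+R_2) = 15×100/250 = 6 V. With the source grounded, V_GS = V_G = 6 V.
Assume saturation: I_D = (k_n/2)(V_GS − V_t)² = (0.73/2)×(6 − 1.7)² = 0.365×4.3² = 6.75 mA.
V_DS = V_DD − I_D·R_D = 15 − 6.75×0.56 = 11.2 V.
Saturation requires V_DS ≥ V_GS − V_t = 4.3 V; 11.2 ≥ 4.3 ✓.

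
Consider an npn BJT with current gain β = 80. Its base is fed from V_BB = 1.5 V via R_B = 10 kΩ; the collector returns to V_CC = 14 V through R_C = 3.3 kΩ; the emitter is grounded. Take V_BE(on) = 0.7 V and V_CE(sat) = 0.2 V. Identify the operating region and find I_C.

saturation; I_C ≈ 4.2 mA

Assume active: I_B = (1.5 − 0.7)/10 = 0.08 mA, giving I_C = β·I_B = 6.4 mA.
But then V_CE = 14 − 6.4×3.3 = -7.12 V < V_CE(sat) = 0.2 V — impossible in the active region.
So the transistor is saturated. With V_CE = 0.2 V, I_C = (V_CC − 0.2)/R_C = 13.8/3.3 = 4.18 mA.
Check: β·I_B = 6.4 mA > I_C = 4.18 mA, confirming saturation.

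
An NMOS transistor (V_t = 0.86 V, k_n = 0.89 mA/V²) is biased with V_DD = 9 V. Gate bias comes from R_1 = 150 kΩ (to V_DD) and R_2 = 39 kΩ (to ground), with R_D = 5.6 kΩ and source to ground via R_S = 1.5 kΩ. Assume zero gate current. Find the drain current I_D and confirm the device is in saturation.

V_G = V_DD·R_2/(R_1+R_2) = 9×39/189 = 1.86 V.
Assume saturation: I_D = (k_n/2)(V_GS − V_t)² with V_GS = V_G − I_D·R_S = 1.86 − 1.5·I_D.
Substituting gives 1·I_D² − 2.33·I_D + 0.442 = 0, with roots I_D = 0.208 or 2.12 mA.
The root I_D = 2.12 mA gives V_GS = -1.32 V ≤ V_t, so take I_D = 0.208 mA.
Then V_GS = 1.54 V and V_DS = V_DD − I_D(R_D+R_S) = 9 − 0.208×7.1 = 7.52 V.
Saturation requires V_DS ≥ V_GS − V_t = 0.684 V; 7.52 ≥ 0.684 ✓.

I_D ≈ 0.21 mA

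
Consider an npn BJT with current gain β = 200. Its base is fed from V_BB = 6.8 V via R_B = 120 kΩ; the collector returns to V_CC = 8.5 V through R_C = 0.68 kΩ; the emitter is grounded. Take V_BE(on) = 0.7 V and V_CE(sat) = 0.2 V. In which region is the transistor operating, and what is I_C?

active; I_C ≈ 10 mA

Assume active. Base-emitter loop: I_B = (V_BB − V_BE)/R_B = (6.8 − 0.7)/120 = 0.0508 mA.
I_C = β·I_B = 200×0.0508 = 10.2 mA.
V_CE = V_CC − I_C·R_C = 8.5 − 10.2×0.68 = 1.59 V > V_CE(sat), so the active-region assumption holds.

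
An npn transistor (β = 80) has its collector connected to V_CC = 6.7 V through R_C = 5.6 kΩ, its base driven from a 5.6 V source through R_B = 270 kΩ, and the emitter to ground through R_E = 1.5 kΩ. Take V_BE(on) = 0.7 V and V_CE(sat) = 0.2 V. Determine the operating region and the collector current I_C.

saturation; I_C ≈ 0.91 mA

Assume active: I_B = (5.6 − 0.7)/(270 + 81×1.5) = 0.0125 mA, I_C = β·I_B = 1 mA.
Then V_CE = 6.7 − 1×5.6 − 1.01×1.5 = -0.428 V < 0.2 V — the active assumption fails.
Re-solve with V_CE = 0.2 V. KCL at the emitter: V_E/R_E = (V_BB−0.7−V_E)/R_B + (V_CC−0.2−V_E)/R_C, giving V_E = 1.39 V.
I_C = (V_CC − 0.2 − V_E)/R_C = (6.5 − 1.39)/5.6 = 0.913 mA.
Check: I_B = (4.9 − 1.39)/270 = 0.013 mA, and β·I_B = 1.04 mA > I_C, confirming saturation.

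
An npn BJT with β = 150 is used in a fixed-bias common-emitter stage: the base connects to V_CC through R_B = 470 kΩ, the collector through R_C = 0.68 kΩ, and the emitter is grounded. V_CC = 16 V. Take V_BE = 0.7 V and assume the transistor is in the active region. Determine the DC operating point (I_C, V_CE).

I_C ≈ 4.9 mA, V_CE ≈ 13 V

Base loop: V_CC = I_B·R_B + V_BE, so I_B = (16 − 0.7)/470 kΩ = 0.0326 mA.
In the active region I_C = β·I_B = 150 × 0.0326 = 4.88 mA.
Collector loop: V_CE = V_CC − I_C·R_C = 16 − 4.88×0.68 = 12.7 V.
Since V_CE = 12.7 V > V_CE(sat) ≈ 0.2 V, the transistor is in the active region as assumed.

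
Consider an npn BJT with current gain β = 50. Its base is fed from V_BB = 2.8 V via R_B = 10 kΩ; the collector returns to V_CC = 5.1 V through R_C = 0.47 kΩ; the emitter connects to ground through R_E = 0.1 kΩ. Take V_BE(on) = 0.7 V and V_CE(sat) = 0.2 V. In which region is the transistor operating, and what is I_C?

active; I_C ≈ 7 mA

Assume active. Base-emitter loop: I_B = (V_BB − V_BE)/(R_B + (β+1)R_E) = (2.8 − 0.7)/(10 + 51×0.1) = 0.139 mA.
I_C = β·I_B = 50×0.139 = 6.95 mA.
V_CE = V_CC − I_C·R_C − I_E·R_E = 5.1 − 6.95×0.47 − 7.09×0.1 = 1.12 V > V_CE(sat), so the active-region assumption holds.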